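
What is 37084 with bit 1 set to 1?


37084 | (1 << 1) = 37084 | 2 = 37086

37086


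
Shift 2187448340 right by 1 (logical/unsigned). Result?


0b10000010011000011101000000010100 >> 1 = 0b1000001001100001110100000001010 = 1093724170

1093724170


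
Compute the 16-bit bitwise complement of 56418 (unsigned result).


~0b1101110001100010 = 0b10001110011101 = 9117 (16-bit unsigned)

9117


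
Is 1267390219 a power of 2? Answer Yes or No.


0b1001011100010101101011100001011. Multiple bits set => No

No


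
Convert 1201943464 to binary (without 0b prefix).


1201943464 = 1000111101001000011001110101000 in binary

1000111101001000011001110101000


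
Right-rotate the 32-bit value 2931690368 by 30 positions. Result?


Rotate 0b10101110101111100000101110000000 right by 30 (32-bit) = 0b10111010111110000010111000000010 = 3136826882

3136826882


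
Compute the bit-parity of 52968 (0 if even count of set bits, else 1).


0b1100111011101000 has 9 ones => parity 1

1


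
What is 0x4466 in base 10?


4466 hex = 17510 decimal

17510


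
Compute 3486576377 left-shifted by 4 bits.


0b11001111110100001110111011111001 << 4 = 0b110011111101000011101110111110010000 = 55785222032

55785222032


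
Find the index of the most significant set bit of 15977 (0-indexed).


0b11111001101001. Highest set bit at position 13

13


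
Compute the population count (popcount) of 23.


0b10111 has 4 set bits

4


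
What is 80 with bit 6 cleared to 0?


80 & ~(1 << 6) = 16

16


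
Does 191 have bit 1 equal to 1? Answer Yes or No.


0b10111111, bit 1 = 1. Yes

Yes


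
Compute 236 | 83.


0b11101100 | 0b1010011 = 0b11111111 = 255

255


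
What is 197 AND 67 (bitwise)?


0b11000101 & 0b1000011 = 0b1000001 = 65

65


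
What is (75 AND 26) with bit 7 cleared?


Step 1: 75 & 26 = 10
Step 2: 10 & ~(1 << 7) = 10

10


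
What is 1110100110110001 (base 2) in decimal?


1110100110110001 in decimal = 59825

59825


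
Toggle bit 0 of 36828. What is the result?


36828 ^ (1 << 0) = 36828 ^ 1 = 36829

36829


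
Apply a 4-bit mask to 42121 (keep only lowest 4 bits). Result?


42121 & 15 = 9

9


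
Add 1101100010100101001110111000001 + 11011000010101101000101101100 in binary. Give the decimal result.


1101100010100101001110111000001 + 11011000010101101000101101100 = 10000111010111010110111100101101 = 2271047469

2271047469


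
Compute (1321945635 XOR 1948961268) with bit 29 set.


Step 1: 1321945635 ^ 1948961268 = 987857879
Step 2: 987857879 | (1 << 29) = 987857879 | 536870912 = 987857879

987857879


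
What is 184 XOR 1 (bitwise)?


0b10111000 ^ 0b1 = 0b10111001 = 185

185


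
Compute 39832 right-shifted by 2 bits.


0b1001101110011000 >> 2 = 0b10011011100110 = 9958

9958


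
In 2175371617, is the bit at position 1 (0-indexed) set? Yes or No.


0b10000001101010011000100101100001, bit 1 = 0. No

No


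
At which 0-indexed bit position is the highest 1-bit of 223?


0b11011111. Highest set bit at position 7

7


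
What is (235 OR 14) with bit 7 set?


Step 1: 235 | 14 = 239
Step 2: 239 | (1 << 7) = 239 | 128 = 239

239


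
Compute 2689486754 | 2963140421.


0b10100000010011100100111110100010 | 0b10110000100111011110111101000101 = 0b10110000110111111110111111100111 = 2967465959

2967465959


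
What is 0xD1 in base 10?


D1 hex = 209 decimal

209


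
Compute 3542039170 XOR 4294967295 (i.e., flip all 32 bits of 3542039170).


3542039170 ^ 4294967295 = 752928125

752928125


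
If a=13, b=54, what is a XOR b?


13 ^ 54 = 59

59


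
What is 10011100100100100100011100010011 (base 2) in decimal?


10011100100100100100011100010011 in decimal = 2626832147

2626832147


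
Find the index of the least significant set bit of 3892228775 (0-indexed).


0b11100111111111101011001010100111. Lowest set bit at position 0

0


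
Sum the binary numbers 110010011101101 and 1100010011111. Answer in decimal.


110010011101101 + 1100010011111 = 111110110001100 = 32140

32140


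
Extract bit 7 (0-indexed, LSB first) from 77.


0b1001101, position 7 = 0

0


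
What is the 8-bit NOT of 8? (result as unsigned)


~0b1000 = 0b11110111 = 247 (8-bit unsigned)

247


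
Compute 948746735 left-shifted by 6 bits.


0b111000100011001011100111101111 << 6 = 0b111000100011001011100111101111000000 = 60719791040

60719791040


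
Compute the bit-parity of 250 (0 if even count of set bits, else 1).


0b11111010 has 6 ones => parity 0

0


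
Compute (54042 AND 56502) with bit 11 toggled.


Step 1: 54042 & 56502 = 53266
Step 2: 53266 ^ (1 << 11) = 53266 ^ 2048 = 55314

55314


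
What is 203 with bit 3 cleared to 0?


203 & ~(1 << 3) = 195

195


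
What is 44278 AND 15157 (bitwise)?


0b1010110011110110 & 0b11101100110101 = 0b10100000110100 = 10292

10292


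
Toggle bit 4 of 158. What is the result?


158 ^ (1 << 4) = 158 ^ 16 = 142

142


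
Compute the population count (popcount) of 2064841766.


0b1111011000100101111110000100110 has 17 set bits

17


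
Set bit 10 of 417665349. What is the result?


417665349 | (1 << 10) = 417665349 | 1024 = 417666373

417666373


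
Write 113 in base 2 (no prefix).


113 = 1110001 in binary

1110001


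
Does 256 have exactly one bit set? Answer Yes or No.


0b100000000. Only one bit set => Yes

Yes


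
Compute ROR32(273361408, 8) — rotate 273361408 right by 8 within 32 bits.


Rotate 0b10000010010110010101000000000 right by 8 (32-bit) = 0b100000100101100101010 = 1067818

1067818


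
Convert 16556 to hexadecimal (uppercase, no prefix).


16556 = 40AC hex

40AC


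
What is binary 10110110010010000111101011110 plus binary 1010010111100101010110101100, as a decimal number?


10110110010010000111101011110 + 1010010111100101010110101100 = 100001001001110110010100001010 = 556229898

556229898


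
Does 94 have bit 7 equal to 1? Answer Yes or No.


0b1011110, bit 7 = 0. No

No


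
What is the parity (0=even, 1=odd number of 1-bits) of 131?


0b10000011 has 3 ones => parity 1

1


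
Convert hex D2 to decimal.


D2 hex = 210 decimal

210


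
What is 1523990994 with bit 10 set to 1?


1523990994 | (1 << 10) = 1523990994 | 1024 = 1523992018

1523992018


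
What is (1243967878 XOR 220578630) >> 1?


Step 1: 1243967878 ^ 220578630 = 1191228096
Step 2: 1191228096 >> 1 = 595614048

595614048


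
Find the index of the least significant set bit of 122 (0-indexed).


0b1111010. Lowest set bit at position 1

1


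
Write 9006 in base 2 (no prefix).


9006 = 10001100101110 in binary

10001100101110


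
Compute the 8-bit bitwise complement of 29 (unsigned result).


~0b11101 = 0b11100010 = 226 (8-bit unsigned)

226


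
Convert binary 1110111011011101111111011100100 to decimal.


1110111011011101111111011100100 in decimal = 2003762916

2003762916


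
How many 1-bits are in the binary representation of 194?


0b11000010 has 3 set bits

3


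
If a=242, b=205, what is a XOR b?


242 ^ 205 = 63

63


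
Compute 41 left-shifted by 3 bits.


0b101001 << 3 = 0b101001000 = 328

328


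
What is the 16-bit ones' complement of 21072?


21072 ^ 65535 = 44463

44463


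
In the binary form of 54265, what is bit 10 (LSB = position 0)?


0b1101001111111001, position 10 = 0

0


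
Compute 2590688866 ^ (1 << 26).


2590688866 ^ (1 << 26) = 2590688866 ^ 67108864 = 2657797730

2657797730


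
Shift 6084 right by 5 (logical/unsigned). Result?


0b1011111000100 >> 5 = 0b10111110 = 190

190


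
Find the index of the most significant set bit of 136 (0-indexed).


0b10001000. Highest set bit at position 7

7


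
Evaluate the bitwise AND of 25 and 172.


0b11001 & 0b10101100 = 0b1000 = 8

8


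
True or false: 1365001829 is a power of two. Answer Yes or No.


0b1010001010111000100011001100101. Multiple bits set => No

No


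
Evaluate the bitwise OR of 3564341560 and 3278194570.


0b11010100011100111000100100111000 | 0b11000011011001010100011110001010 = 0b11010111011101111100111110111010 = 3614953402

3614953402


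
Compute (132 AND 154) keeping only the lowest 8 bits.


Step 1: 132 & 154 = 128
Step 2: 128 & 255 = 128

128


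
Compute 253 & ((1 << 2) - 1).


253 & 3 = 1

1


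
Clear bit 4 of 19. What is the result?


19 & ~(1 << 4) = 3

3


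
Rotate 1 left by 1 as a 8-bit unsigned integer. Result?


Rotate 0b1 left by 1 (8-bit) = 0b10 = 2

2


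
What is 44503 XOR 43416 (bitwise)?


0b1010110111010111 ^ 0b1010100110011000 = 0b10001001111 = 1103

1103


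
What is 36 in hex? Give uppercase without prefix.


36 = 24 hex

24


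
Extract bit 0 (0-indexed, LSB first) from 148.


0b10010100, position 0 = 0

0


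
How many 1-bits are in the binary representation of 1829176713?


0b1101101000001110000010110001001 has 13 set bits

13


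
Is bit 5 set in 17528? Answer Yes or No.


0b100010001111000, bit 5 = 1. Yes

Yes


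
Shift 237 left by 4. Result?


0b11101101 << 4 = 0b111011010000 = 3792

3792


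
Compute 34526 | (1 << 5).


34526 | (1 << 5) = 34526 | 32 = 34558

34558


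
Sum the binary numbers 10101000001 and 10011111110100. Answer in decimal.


10101000001 + 10011111110100 = 10110100110101 = 11573

11573


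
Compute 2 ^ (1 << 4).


2 ^ (1 << 4) = 2 ^ 16 = 18

18


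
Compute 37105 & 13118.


0b1001000011110001 & 0b11001100111110 = 0b1000000110000 = 4144

4144


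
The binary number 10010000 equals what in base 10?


10010000 in decimal = 144

144


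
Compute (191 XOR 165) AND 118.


Step 1: 191 ^ 165 = 26
Step 2: 26 & 118 = 18

18


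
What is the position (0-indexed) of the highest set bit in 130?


0b10000010. Highest set bit at position 7

7


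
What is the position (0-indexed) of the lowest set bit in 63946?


0b1111100111001010. Lowest set bit at position 1

1


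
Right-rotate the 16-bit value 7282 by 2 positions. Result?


Rotate 0b1110001110010 right by 2 (16-bit) = 0b1000011100011100 = 34588

34588


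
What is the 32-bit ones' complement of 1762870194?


1762870194 ^ 4294967295 = 2532097101

2532097101


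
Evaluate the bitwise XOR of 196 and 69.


0b11000100 ^ 0b1000101 = 0b10000001 = 129

129


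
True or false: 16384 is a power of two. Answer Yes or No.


0b100000000000000. Only one bit set => Yes

Yes


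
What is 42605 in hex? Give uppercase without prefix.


42605 = A66D hex

A66D


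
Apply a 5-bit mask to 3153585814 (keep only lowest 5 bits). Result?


3153585814 & 31 = 22

22


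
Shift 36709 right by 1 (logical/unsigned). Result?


0b1000111101100101 >> 1 = 0b100011110110010 = 18354

18354


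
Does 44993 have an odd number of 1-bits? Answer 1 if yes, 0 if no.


0b1010111111000001 has 9 ones => parity 1

1


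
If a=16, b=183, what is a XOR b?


16 ^ 183 = 167

167


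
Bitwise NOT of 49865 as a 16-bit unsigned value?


~0b1100001011001001 = 0b11110100110110 = 15670 (16-bit unsigned)

15670


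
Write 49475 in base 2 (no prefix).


49475 = 1100000101000011 in binary

1100000101000011


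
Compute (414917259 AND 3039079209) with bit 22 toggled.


Step 1: 414917259 & 3039079209 = 270541321
Step 2: 270541321 ^ (1 << 22) = 270541321 ^ 4194304 = 274735625

274735625


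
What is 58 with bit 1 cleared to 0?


58 & ~(1 << 1) = 56

56


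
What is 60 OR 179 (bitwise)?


0b111100 | 0b10110011 = 0b10111111 = 191

191


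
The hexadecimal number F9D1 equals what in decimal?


F9D1 hex = 63953 decimal

63953


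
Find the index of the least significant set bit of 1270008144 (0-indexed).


0b1001011101100101100100101010000. Lowest set bit at position 4

4


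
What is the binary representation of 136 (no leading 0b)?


136 = 10001000 in binary

10001000


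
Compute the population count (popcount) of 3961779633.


0b11101100001000111111010110110001 has 18 set bits

18


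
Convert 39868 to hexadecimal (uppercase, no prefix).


39868 = 9BBC hex

9BBC


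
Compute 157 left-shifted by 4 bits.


0b10011101 << 4 = 0b100111010000 = 2512

2512


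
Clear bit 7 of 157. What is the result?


157 & ~(1 << 7) = 29

29


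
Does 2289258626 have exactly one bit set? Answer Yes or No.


0b10001000011100110101000010000010. Multiple bits set => No

No


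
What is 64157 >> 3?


0b1111101010011101 >> 3 = 0b1111101010011 = 8019

8019


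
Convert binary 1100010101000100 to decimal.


1100010101000100 in decimal = 50500

50500


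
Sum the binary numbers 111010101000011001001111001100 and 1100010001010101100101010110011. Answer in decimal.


111010101000011001001111001100 + 1100010001010101100101010110011 = 10011100110011000101111001111111 = 2630639231

2630639231


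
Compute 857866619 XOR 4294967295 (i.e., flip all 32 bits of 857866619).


857866619 ^ 4294967295 = 3437100676

3437100676


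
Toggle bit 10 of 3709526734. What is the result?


3709526734 ^ (1 << 10) = 3709526734 ^ 1024 = 3709527758

3709527758


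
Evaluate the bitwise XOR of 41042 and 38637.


0b1010000001010010 ^ 0b1001011011101101 = 0b11011010111111 = 14015

14015


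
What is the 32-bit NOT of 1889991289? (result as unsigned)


~0b1110000101001101111101001111001 = 0b10001111010110010000010110000110 = 2404976006 (32-bit unsigned)

2404976006


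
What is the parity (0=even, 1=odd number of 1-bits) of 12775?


0b11000111100111 has 9 ones => parity 1

1


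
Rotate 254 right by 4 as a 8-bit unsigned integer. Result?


Rotate 0b11111110 right by 4 (8-bit) = 0b11101111 = 239

239


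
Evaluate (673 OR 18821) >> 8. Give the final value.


Step 1: 673 | 18821 = 19365
Step 2: 19365 >> 8 = 75

75


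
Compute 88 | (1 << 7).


88 | (1 << 7) = 88 | 128 = 216

216


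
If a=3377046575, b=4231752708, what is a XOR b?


3377046575 ^ 4231752708 = 896714795

896714795


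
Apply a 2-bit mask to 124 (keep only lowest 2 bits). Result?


124 & 3 = 0

0


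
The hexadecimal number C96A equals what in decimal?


C96A hex = 51562 decimal

51562


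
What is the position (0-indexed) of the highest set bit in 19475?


0b100110000010011. Highest set bit at position 14

14


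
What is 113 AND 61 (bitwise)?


0b1110001 & 0b111101 = 0b110001 = 49

49


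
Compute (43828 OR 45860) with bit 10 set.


Step 1: 43828 | 45860 = 47924
Step 2: 47924 | (1 << 10) = 47924 | 1024 = 48948

48948


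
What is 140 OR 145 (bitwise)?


0b10001100 | 0b10010001 = 0b10011101 = 157

157


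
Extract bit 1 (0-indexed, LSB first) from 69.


0b1000101, position 1 = 0

0


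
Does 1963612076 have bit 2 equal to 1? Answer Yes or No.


0b1110101000010100101011110101100, bit 2 = 1. Yes

Yes


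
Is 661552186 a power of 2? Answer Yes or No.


0b100111011011100111110000111010. Multiple bits set => No

No


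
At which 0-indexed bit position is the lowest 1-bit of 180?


0b10110100. Lowest set bit at position 2

2


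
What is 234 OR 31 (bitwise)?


0b11101010 | 0b11111 = 0b11111111 = 255

255


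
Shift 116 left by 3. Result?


0b1110100 << 3 = 0b1110100000 = 928

928


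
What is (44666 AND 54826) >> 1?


Step 1: 44666 & 54826 = 34346
Step 2: 34346 >> 1 = 17173

17173


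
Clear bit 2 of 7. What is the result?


7 & ~(1 << 2) = 3

3


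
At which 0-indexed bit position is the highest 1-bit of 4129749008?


0b11110110001001101111100000010000. Highest set bit at position 31

31


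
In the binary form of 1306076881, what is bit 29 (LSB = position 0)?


0b1001101110110010010011011010001, position 29 = 0

0


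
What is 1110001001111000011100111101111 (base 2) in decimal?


1110001001111000011100111101111 in decimal = 1899772399

1899772399


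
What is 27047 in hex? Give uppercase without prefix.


27047 = 69A7 hex

69A7


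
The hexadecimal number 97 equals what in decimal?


97 hex = 151 decimal

151


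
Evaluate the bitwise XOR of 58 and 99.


0b111010 ^ 0b1100011 = 0b1011001 = 89

89


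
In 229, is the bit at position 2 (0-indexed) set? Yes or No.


0b11100101, bit 2 = 1. Yes

Yes


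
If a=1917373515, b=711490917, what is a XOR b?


1917373515 ^ 711490917 = 1478537518

1478537518


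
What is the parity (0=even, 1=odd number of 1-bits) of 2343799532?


0b10001011101100111000101011101100 has 17 ones => parity 1

1


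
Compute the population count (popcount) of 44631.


0b1010111001010111 has 10 set bits

10


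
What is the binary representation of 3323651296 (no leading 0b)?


3323651296 = 11000110000110101110010011100000 in binary

11000110000110101110010011100000


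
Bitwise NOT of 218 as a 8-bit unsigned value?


~0b11011010 = 0b100101 = 37 (8-bit unsigned)

37


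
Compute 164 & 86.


0b10100100 & 0b1010110 = 0b100 = 4

4


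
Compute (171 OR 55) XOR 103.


Step 1: 171 | 55 = 191
Step 2: 191 ^ 103 = 216

216


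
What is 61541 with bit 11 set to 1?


61541 | (1 << 11) = 61541 | 2048 = 63589

63589


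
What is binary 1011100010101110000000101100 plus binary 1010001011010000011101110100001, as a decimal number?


1011100010101110000000101100 + 1010001011010000011101110100001 = 1011100111100110001101111001101 = 1559436237

1559436237


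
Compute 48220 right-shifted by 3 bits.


0b1011110001011100 >> 3 = 0b1011110001011 = 6027

6027


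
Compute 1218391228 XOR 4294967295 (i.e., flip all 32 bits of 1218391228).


1218391228 ^ 4294967295 = 3076576067

3076576067


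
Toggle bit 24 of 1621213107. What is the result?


1621213107 ^ (1 << 24) = 1621213107 ^ 16777216 = 1637990323

1637990323


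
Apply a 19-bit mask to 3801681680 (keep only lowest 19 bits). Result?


3801681680 & 524287 = 69392

69392


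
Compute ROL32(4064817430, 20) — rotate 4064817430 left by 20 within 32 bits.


Rotate 0b11110010010010000011000100010110 left by 20 (32-bit) = 0b10001011011110010010010000011 = 292496515

292496515


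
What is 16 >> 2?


0b10000 >> 2 = 0b100 = 4

4


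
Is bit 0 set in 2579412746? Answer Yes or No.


0b10011001101111101011011100001010, bit 0 = 0. No

No


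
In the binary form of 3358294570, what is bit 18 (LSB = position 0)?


0b11001000001010111000001000101010, position 18 = 0

0


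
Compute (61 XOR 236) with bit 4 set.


Step 1: 61 ^ 236 = 209
Step 2: 209 | (1 << 4) = 209 | 16 = 209

209


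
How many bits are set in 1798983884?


0b1101011001110100101000011001100 has 15 set bits

15


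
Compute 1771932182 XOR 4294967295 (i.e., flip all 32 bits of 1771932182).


1771932182 ^ 4294967295 = 2523035113

2523035113


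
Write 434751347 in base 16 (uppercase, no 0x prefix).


434751347 = 19E9C773 hex

19E9C773


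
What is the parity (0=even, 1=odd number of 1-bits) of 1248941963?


0b1001010011100010101011110001011 has 16 ones => parity 0

0


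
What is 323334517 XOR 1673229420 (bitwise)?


0b10011010001011011000101110101 ^ 0b1100011101110110111010001101100 = 0b1110000111111101100010100011001 = 1895744793

1895744793


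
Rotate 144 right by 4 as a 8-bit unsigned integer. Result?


Rotate 0b10010000 right by 4 (8-bit) = 0b1001 = 9

9


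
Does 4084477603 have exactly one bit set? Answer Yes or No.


0b11110011011101000010111010100011. Multiple bits set => No

No


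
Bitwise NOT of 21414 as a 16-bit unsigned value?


~0b101001110100110 = 0b1010110001011001 = 44121 (16-bit unsigned)

44121


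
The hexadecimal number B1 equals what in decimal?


B1 hex = 177 decimal

177


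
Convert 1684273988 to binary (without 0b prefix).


1684273988 = 1100100011000111111101101000100 in binary

1100100011000111111101101000100


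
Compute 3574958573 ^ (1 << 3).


3574958573 ^ (1 << 3) = 3574958573 ^ 8 = 3574958565

3574958565


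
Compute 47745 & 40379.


0b1011101010000001 & 0b1001110110111011 = 0b1001100010000001 = 39041

39041


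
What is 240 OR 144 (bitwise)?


0b11110000 | 0b10010000 = 0b11110000 = 240

240


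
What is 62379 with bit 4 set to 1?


62379 | (1 << 4) = 62379 | 16 = 62395

62395


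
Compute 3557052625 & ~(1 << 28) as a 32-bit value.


3557052625 & ~(1 << 28) = 3288617169

3288617169


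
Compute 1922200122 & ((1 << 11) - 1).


1922200122 & 2047 = 570

570


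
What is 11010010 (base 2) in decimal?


11010010 in decimal = 210

210


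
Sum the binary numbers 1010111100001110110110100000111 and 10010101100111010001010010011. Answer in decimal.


1010111100001110110110100000111 + 10010101100111010001010010011 = 1101010001110110000111110011010 = 1782255514

1782255514


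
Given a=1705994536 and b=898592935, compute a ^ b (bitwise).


1705994536 ^ 898592935 = 1344280975

1344280975


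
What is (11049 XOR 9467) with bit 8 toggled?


Step 1: 11049 ^ 9467 = 4050
Step 2: 4050 ^ (1 << 8) = 4050 ^ 256 = 3794

3794


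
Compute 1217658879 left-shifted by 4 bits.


0b1001000100100111111111111111111 << 4 = 0b10010001001001111111111111111110000 = 19482542064

19482542064


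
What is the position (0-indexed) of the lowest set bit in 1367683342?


0b1010001100001010011000100001110. Lowest set bit at position 1

1


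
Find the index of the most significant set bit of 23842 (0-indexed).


0b101110100100010. Highest set bit at position 14

14


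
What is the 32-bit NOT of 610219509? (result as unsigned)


~0b100100010111110011010111110101 = 0b11011011101000001100101000001010 = 3684747786 (32-bit unsigned)

3684747786


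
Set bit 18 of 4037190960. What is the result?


4037190960 | (1 << 18) = 4037190960 | 262144 = 4037453104

4037453104


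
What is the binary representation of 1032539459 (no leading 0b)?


1032539459 = 111101100010110100110101000011 in binary

111101100010110100110101000011


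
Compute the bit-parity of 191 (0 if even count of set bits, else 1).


0b10111111 has 7 ones => parity 1

1


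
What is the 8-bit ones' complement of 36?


36 ^ 255 = 219

219


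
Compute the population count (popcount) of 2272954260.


0b10000111011110101000011110010100 has 16 set bits

16


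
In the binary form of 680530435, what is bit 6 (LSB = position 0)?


0b101000100100000001001000000011, position 6 = 0

0


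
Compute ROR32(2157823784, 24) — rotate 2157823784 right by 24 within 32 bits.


Rotate 0b10000000100111011100011100101000 right by 24 (32-bit) = 0b10011101110001110010100010000000 = 2647074944

2647074944


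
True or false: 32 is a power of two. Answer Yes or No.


0b100000. Only one bit set => Yes

Yes


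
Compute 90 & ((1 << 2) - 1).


90 & 3 = 2

2


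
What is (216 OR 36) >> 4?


Step 1: 216 | 36 = 252
Step 2: 252 >> 4 = 15

15


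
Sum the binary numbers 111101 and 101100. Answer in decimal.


111101 + 101100 = 1101001 = 105

105


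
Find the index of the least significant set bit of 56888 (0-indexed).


0b1101111000111000. Lowest set bit at position 3

3


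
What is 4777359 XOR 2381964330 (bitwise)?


0b10010001110010110001111 ^ 0b10001101111110011110010000101010 = 0b10001101101100010000000110100101 = 2377187749

2377187749


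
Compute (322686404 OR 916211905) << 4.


Step 1: 322686404 | 916211905 = 935316933
Step 2: 935316933 << 4 = 14965070928

14965070928


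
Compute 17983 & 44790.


0b100011000111111 & 0b1010111011110110 = 0b11000110110 = 1590

1590


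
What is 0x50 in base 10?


50 hex = 80 decimal

80


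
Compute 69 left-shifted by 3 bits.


0b1000101 << 3 = 0b1000101000 = 552

552


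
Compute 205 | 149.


0b11001101 | 0b10010101 = 0b11011101 = 221

221


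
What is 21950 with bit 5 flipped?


21950 ^ (1 << 5) = 21950 ^ 32 = 21918

21918


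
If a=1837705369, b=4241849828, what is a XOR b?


1837705369 ^ 4241849828 = 2438747517

2438747517


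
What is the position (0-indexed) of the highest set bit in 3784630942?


0b11100001100101001110001010011110. Highest set bit at position 31

31


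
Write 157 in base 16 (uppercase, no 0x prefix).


157 = 9D hex

9D


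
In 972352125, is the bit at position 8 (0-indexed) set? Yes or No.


0b111001111101001110101001111101, bit 8 = 0. No

No


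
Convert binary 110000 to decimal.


110000 in decimal = 48

48


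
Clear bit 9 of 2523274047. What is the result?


2523274047 & ~(1 << 9) = 2523273535

2523273535


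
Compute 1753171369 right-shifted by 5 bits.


0b1101000011111110100010110101001 >> 5 = 0b11010000111111101000101101 = 54786605

54786605


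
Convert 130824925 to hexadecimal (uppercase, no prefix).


130824925 = 7CC3ADD hex

7CC3ADD


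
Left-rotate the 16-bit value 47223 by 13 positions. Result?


Rotate 0b1011100001110111 left by 13 (16-bit) = 0b1111011100001110 = 63246

63246


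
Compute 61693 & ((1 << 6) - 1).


61693 & 63 = 61

61


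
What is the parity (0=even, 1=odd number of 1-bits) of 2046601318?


0b1111001111111001010100001100110 has 18 ones => parity 0

0


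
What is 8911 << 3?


0b10001011001111 << 3 = 0b10001011001111000 = 71288

71288


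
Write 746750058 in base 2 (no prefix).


746750058 = 101100100000101000000001101010 in binary

101100100000101000000001101010


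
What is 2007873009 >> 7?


0b1110111101011011011010111110001 >> 7 = 0b111011110101101101101011 = 15686507

15686507


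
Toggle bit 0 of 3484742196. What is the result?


3484742196 ^ (1 << 0) = 3484742196 ^ 1 = 3484742197

3484742197


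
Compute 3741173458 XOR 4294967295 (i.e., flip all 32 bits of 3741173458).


3741173458 ^ 4294967295 = 553793837

553793837


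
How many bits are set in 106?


0b1101010 has 4 set bits

4


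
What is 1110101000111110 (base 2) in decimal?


1110101000111110 in decimal = 59966

59966


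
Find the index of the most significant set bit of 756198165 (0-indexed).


0b101101000100101010101100010101. Highest set bit at position 29

29


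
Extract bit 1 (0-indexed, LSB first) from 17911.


0b100010111110111, position 1 = 1

1


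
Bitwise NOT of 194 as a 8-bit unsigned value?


~0b11000010 = 0b111101 = 61 (8-bit unsigned)

61


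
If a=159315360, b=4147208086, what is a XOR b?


159315360 ^ 4147208086 = 4266633782

4266633782


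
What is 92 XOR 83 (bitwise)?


0b1011100 ^ 0b1010011 = 0b1111 = 15

15


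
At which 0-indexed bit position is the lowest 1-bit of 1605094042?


0b1011111101010111100101010011010. Lowest set bit at position 1

1


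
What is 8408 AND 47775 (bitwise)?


0b10000011011000 & 0b1011101010011111 = 0b10000010011000 = 8344

8344


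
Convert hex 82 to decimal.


82 hex = 130 decimal

130


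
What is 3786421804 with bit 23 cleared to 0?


3786421804 & ~(1 << 23) = 3778033196

3778033196


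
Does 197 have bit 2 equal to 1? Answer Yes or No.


0b11000101, bit 2 = 1. Yes

Yes


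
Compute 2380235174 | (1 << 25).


2380235174 | (1 << 25) = 2380235174 | 33554432 = 2413789606

2413789606


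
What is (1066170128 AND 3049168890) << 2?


Step 1: 1066170128 & 3049168890 = 898373392
Step 2: 898373392 << 2 = 3593493568

3593493568


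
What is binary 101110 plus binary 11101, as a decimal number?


101110 + 11101 = 1001011 = 75

75


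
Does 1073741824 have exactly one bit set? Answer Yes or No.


0b1000000000000000000000000000000. Only one bit set => Yes

Yes


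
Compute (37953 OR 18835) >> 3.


Step 1: 37953 | 18835 = 56787
Step 2: 56787 >> 3 = 7098

7098


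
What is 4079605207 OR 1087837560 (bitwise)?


0b11110011001010011101010111010111 | 0b1000000110101110001010101111000 = 0b11110011111111111101010111111111 = 4093629951

4093629951


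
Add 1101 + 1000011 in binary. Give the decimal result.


1101 + 1000011 = 1010000 = 80

80


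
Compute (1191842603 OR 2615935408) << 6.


Step 1: 1191842603 | 2615935408 = 3756921787
Step 2: 3756921787 << 6 = 240442994368

240442994368


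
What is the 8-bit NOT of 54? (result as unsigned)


~0b110110 = 0b11001001 = 201 (8-bit unsigned)

201


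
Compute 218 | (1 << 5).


218 | (1 << 5) = 218 | 32 = 250

250


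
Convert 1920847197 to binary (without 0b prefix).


1920847197 = 1110010011111011100110101011101 in binary

1110010011111011100110101011101


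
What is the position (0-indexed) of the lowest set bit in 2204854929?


0b10000011011010110110101010010001. Lowest set bit at position 0

0


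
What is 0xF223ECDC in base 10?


F223ECDC hex = 4062440668 decimal

4062440668


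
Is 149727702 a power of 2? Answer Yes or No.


0b1000111011001010100111010110. Multiple bits set => No

No


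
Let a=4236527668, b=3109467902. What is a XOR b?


4236527668 ^ 3109467902 = 1171455690

1171455690


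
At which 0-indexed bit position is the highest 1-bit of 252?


0b11111100. Highest set bit at position 7

7


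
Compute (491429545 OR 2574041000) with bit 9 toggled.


Step 1: 491429545 | 2574041000 = 2641280937
Step 2: 2641280937 ^ (1 << 9) = 2641280937 ^ 512 = 2641280425

2641280425


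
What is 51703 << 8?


0b1100100111110111 << 8 = 0b110010011111011100000000 = 13235968

13235968


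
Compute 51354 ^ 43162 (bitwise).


0b1100100010011010 ^ 0b1010100010011010 = 0b110000000000000 = 24576

24576


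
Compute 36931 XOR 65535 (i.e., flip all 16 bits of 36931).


36931 ^ 65535 = 28604

28604


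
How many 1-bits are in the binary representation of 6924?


0b1101100001100 has 6 set bits

6


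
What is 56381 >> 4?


0b1101110000111101 >> 4 = 0b110111000011 = 3523

3523


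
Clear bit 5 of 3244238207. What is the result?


3244238207 & ~(1 << 5) = 3244238175

3244238175


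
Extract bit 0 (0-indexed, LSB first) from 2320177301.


0b10001010010010110001100010010101, position 0 = 1

1


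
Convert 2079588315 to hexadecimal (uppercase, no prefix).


2079588315 = 7BF3FFDB hex

7BF3FFDB


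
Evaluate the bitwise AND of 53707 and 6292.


0b1101000111001011 & 0b1100010010100 = 0b1000010000000 = 4224

4224


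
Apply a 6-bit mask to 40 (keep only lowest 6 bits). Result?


40 & 63 = 40

40


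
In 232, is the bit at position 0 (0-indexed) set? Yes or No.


0b11101000, bit 0 = 0. No

No


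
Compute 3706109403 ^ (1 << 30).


3706109403 ^ (1 << 30) = 3706109403 ^ 1073741824 = 2632367579

2632367579


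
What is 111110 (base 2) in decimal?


111110 in decimal = 62

62


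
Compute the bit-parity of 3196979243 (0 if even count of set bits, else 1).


0b10111110100011100000100000101011 has 15 ones => parity 1

1


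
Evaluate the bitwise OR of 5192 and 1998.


0b1010001001000 | 0b11111001110 = 0b1011111001110 = 6094

6094


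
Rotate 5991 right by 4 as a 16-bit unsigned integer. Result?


Rotate 0b1011101100111 right by 4 (16-bit) = 0b111000101110110 = 29046

29046


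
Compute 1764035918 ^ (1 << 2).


1764035918 ^ (1 << 2) = 1764035918 ^ 4 = 1764035914

1764035914


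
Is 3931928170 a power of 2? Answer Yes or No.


0b11101010010111000111011001101010. Multiple bits set => No

No


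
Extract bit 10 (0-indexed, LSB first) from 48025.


0b1011101110011001, position 10 = 0

0


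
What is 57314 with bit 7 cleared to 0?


57314 & ~(1 << 7) = 57186

57186


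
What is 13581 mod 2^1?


13581 & 1 = 1

1


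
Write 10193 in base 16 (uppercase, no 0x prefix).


10193 = 27D1 hex

27D1


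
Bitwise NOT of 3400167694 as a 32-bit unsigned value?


~0b11001010101010100111000100001110 = 0b110101010101011000111011110001 = 894799601 (32-bit unsigned)

894799601


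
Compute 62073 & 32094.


0b1111001001111001 & 0b111110101011110 = 0b111000001011000 = 28760

28760


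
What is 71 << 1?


0b1000111 << 1 = 0b10001110 = 142

142


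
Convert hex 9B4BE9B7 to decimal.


9B4BE9B7 hex = 2605443511 decimal

2605443511


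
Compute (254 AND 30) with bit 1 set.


Step 1: 254 & 30 = 30
Step 2: 30 | (1 << 1) = 30 | 2 = 30

30


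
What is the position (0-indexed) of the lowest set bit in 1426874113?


0b1010101000011000101111100000001. Lowest set bit at position 0

0


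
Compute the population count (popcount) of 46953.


0b1011011101101001 has 10 set bits

10


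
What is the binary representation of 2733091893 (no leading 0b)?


2733091893 = 10100010111001111010110000110101 in binary

10100010111001111010110000110101


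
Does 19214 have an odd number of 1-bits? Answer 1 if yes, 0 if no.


0b100101100001110 has 7 ones => parity 1

1


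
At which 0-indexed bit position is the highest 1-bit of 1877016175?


0b1101111111000001111111001101111. Highest set bit at position 30

30


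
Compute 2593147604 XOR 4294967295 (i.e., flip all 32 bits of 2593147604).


2593147604 ^ 4294967295 = 1701819691

1701819691


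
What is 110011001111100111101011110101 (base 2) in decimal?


110011001111100111101011110101 in decimal = 859732725

859732725


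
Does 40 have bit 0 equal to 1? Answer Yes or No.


0b101000, bit 0 = 0. No

No


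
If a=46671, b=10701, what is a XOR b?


46671 ^ 10701 = 40834

40834


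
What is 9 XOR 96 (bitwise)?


0b1001 ^ 0b1100000 = 0b1101001 = 105

105


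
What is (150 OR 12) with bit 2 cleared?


Step 1: 150 | 12 = 158
Step 2: 158 & ~(1 << 2) = 154

154


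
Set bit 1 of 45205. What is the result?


45205 | (1 << 1) = 45205 | 2 = 45207

45207


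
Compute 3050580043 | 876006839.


0b10110101110101000010100001001011 | 0b110100001101101100110110110111 = 0b10110101111101101110110111111111 = 3052858879

3052858879


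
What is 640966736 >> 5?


0b100110001101000110000001010000 >> 5 = 0b1001100011010001100000010 = 20030210

20030210


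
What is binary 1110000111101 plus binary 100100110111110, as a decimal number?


1110000111101 + 100100110111110 = 110010111111011 = 26107

26107


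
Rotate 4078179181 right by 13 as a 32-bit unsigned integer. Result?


Rotate 0b11110011000101000001001101101101 right by 13 (32-bit) = 0b10011011011011111001100010100000 = 2607782048

2607782048


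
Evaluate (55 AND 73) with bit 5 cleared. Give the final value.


Step 1: 55 & 73 = 1
Step 2: 1 & ~(1 << 5) = 1

1


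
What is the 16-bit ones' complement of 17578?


17578 ^ 65535 = 47957

47957


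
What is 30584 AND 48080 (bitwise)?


0b111011101111000 & 0b1011101111010000 = 0b11001101010000 = 13136

13136


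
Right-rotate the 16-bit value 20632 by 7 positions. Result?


Rotate 0b101000010011000 right by 7 (16-bit) = 0b11000010100001 = 12449

12449


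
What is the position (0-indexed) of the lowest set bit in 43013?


0b1010100000000101. Lowest set bit at position 0

0


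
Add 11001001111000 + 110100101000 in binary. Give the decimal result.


11001001111000 + 110100101000 = 11111110100000 = 16288

16288


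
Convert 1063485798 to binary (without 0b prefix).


1063485798 = 111111011000111000000101100110 in binary

111111011000111000000101100110


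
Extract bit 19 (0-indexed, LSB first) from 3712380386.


0b11011101010001100110110111100010, position 19 = 0

0


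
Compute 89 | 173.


0b1011001 | 0b10101101 = 0b11111101 = 253

253


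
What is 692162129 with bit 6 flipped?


692162129 ^ (1 << 6) = 692162129 ^ 64 = 692162065

692162065


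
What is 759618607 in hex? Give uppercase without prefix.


759618607 = 2D46DC2F hex

2D46DC2F


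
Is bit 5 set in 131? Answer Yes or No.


0b10000011, bit 5 = 0. No

No


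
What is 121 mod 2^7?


121 & 127 = 121

121


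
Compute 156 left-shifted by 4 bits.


0b10011100 << 4 = 0b100111000000 = 2496

2496


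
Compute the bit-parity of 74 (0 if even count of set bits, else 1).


0b1001010 has 3 ones => parity 1

1


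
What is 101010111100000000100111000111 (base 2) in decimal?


101010111100000000100111000111 in decimal = 720374215

720374215


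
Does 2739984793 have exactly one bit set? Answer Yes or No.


0b10100011010100001101100110011001. Multiple bits set => No

No


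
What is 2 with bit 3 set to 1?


2 | (1 << 3) = 2 | 8 = 10

10


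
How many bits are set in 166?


0b10100110 has 4 set bits

4


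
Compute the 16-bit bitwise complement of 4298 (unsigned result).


~0b1000011001010 = 0b1110111100110101 = 61237 (16-bit unsigned)

61237


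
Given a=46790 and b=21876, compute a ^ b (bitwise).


46790 ^ 21876 = 58290

58290


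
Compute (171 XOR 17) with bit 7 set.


Step 1: 171 ^ 17 = 186
Step 2: 186 | (1 << 7) = 186 | 128 = 186

186


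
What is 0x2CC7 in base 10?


2CC7 hex = 11463 decimal

11463


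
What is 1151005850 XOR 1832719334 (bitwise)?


0b1000100100110101111010010011010 ^ 0b1101101001111010001001111100110 = 0b101001101001111110011101111100 = 698869628

698869628


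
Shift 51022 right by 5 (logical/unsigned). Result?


0b1100011101001110 >> 5 = 0b11000111010 = 1594

1594


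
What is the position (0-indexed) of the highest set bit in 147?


0b10010011. Highest set bit at position 7

7


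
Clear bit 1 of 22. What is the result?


22 & ~(1 << 1) = 20

20


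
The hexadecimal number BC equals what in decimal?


BC hex = 188 decimal

188


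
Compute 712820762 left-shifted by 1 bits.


0b101010011111001100100000011010 << 1 = 0b1010100111110011001000000110100 = 1425641524

1425641524


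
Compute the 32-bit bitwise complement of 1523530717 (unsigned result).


~0b1011010110011110011101111011101 = 0b10100101001100001100010000100010 = 2771436578 (32-bit unsigned)

2771436578


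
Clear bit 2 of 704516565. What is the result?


704516565 & ~(1 << 2) = 704516561

704516561


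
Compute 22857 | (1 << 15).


22857 | (1 << 15) = 22857 | 32768 = 55625

55625


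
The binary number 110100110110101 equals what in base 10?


110100110110101 in decimal = 27061

27061


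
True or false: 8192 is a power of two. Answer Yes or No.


0b10000000000000. Only one bit set => Yes

Yes


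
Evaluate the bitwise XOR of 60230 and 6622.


0b1110101101000110 ^ 0b1100111011110 = 0b1111001010011000 = 62104

62104


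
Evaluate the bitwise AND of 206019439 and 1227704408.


0b1100010001111001101101101111 & 0b1001001001011010100100001011000 = 0b1000000001010000100001001000 = 134547528

134547528


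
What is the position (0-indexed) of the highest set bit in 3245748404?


0b11000001011101100011000010110100. Highest set bit at position 31

31


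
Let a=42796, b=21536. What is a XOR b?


42796 ^ 21536 = 62220

62220


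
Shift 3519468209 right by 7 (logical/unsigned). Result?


0b11010001110001101101001010110001 >> 7 = 0b1101000111000110110100101 = 27495845

27495845
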